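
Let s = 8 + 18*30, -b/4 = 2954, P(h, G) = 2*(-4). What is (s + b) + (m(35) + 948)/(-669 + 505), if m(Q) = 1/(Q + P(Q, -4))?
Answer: -49920301/4428 ≈ -11274.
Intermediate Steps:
P(h, G) = -8
b = -11816 (b = -4*2954 = -11816)
m(Q) = 1/(-8 + Q) (m(Q) = 1/(Q - 8) = 1/(-8 + Q))
s = 548 (s = 8 + 540 = 548)
(s + b) + (m(35) + 948)/(-669 + 505) = (548 - 11816) + (1/(-8 + 35) + 948)/(-669 + 505) = -11268 + (1/27 + 948)/(-164) = -11268 + (1/27 + 948)*(-1/164) = -11268 + (25597/27)*(-1/164) = -11268 - 25597/4428 = -49920301/4428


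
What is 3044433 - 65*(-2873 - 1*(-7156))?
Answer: 2766038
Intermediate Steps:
3044433 - 65*(-2873 - 1*(-7156)) = 3044433 - 65*(-2873 + 7156) = 3044433 - 65*4283 = 3044433 - 278395 = 2766038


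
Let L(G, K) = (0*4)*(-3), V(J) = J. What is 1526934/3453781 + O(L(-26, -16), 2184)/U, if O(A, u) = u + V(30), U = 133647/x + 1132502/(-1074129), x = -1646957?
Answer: -1932033226892981839512/991104996136299991 ≈ -1949.4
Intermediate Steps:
L(G, K) = 0 (L(G, K) = 0*(-3) = 0)
U = -286962316411/252720610779 (U = 133647/(-1646957) + 1132502/(-1074129) = 133647*(-1/1646957) + 1132502*(-1/1074129) = -133647/1646957 - 161786/153447 = -286962316411/252720610779 ≈ -1.1355)
O(A, u) = 30 + u (O(A, u) = u + 30 = 30 + u)
1526934/3453781 + O(L(-26, -16), 2184)/U = 1526934/3453781 + (30 + 2184)/(-286962316411/252720610779) = 1526934*(1/3453781) + 2214*(-252720610779/286962316411) = 1526934/3453781 - 559523432264706/286962316411 = -1932033226892981839512/991104996136299991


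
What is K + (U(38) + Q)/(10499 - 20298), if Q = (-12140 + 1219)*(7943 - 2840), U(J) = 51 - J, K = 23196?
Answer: 283027454/9799 ≈ 28883.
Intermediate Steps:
Q = -55729863 (Q = -10921*5103 = -55729863)
K + (U(38) + Q)/(10499 - 20298) = 23196 + ((51 - 1*38) - 55729863)/(10499 - 20298) = 23196 + ((51 - 38) - 55729863)/(-9799) = 23196 + (13 - 55729863)*(-1/9799) = 23196 - 55729850*(-1/9799) = 23196 + 55729850/9799 = 283027454/9799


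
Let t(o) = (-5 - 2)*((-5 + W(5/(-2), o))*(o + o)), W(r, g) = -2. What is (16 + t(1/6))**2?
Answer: 9409/9 ≈ 1045.4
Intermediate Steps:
t(o) = 98*o (t(o) = (-5 - 2)*((-5 - 2)*(o + o)) = -(-49)*2*o = -(-98)*o = 98*o)
(16 + t(1/6))**2 = (16 + 98/6)**2 = (16 + 98*(1/6))**2 = (16 + 49/3)**2 = (97/3)**2 = 9409/9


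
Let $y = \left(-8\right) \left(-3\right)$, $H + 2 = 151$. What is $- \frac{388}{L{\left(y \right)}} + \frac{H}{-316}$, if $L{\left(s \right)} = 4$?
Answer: $- \frac{30801}{316} \approx -97.472$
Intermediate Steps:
$H = 149$ ($H = -2 + 151 = 149$)
$y = 24$
$- \frac{388}{L{\left(y \right)}} + \frac{H}{-316} = - \frac{388}{4} + \frac{149}{-316} = \left(-388\right) \frac{1}{4} + 149 \left(- \frac{1}{316}\right) = -97 - \frac{149}{316} = - \frac{30801}{316}$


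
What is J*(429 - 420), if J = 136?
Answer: 1224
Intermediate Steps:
J*(429 - 420) = 136*(429 - 420) = 136*9 = 1224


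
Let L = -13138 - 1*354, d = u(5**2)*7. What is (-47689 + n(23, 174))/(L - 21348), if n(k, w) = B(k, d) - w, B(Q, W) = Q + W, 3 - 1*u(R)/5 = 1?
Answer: 4777/3484 ≈ 1.3711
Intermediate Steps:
u(R) = 10 (u(R) = 15 - 5*1 = 15 - 5 = 10)
d = 70 (d = 10*7 = 70)
L = -13492 (L = -13138 - 354 = -13492)
n(k, w) = 70 + k - w (n(k, w) = (k + 70) - w = (70 + k) - w = 70 + k - w)
(-47689 + n(23, 174))/(L - 21348) = (-47689 + (70 + 23 - 1*174))/(-13492 - 21348) = (-47689 + (70 + 23 - 174))/(-34840) = (-47689 - 81)*(-1/34840) = -47770*(-1/34840) = 4777/3484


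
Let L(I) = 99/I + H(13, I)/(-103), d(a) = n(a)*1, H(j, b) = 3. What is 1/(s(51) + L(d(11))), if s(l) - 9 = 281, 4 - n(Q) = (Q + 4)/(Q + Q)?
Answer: 7519/2404625 ≈ 0.0031269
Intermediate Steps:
n(Q) = 4 - (4 + Q)/(2*Q) (n(Q) = 4 - (Q + 4)/(Q + Q) = 4 - (4 + Q)/(2*Q))
d(a) = 7/2 - 2/a (d(a) = (7/2 - 2/a)*1 = 7/2 - 2/a)
s(l) = 290 (s(l) = 9 + 281 = 290)
L(I) = -3/103 + 99/I (L(I) = 99/I + 3/(-103) = 99/I + 3*(-1/103) = 99/I - 3/103 = -3/103 + 99/I)
1/(s(51) + L(d(11))) = 1/(290 + (-3/103 + 99/(7/2 - 2/11))) = 1/(290 + (-3/103 + 99/(73/22))) = 1/(290 + (-3/103 + 99*(22/73))) = 1/(290 + (-3/103 + 2178/73)) = 1/(290 + 224115/7519) = 1/(2404625/7519) = 7519/2404625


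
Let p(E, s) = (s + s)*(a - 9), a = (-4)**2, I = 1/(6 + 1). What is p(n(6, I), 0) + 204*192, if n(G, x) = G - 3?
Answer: 39168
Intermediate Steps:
I = 1/7 ≈ 0.14286
a = 16
n(G, x) = -3 + G
p(E, s) = 14*s (p(E, s) = (s + s)*(16 - 9) = (2*s)*7 = 14*s)
p(n(6, I), 0) + 204*192 = 14*0 + 204*192 = 0 + 39168 = 39168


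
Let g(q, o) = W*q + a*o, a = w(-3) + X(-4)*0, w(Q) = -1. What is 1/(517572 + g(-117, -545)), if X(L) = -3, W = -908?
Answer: 1/624353 ≈ 1.6017e-6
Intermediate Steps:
a = -1 (a = -1 - 3*0 = -1 + 0 = -1)
g(q, o) = -o - 908*q (g(q, o) = -908*q - o = -o - 908*q)
1/(517572 + g(-117, -545)) = 1/(517572 + (-1*(-545) - 908*(-117))) = 1/(517572 + (545 + 106236)) = 1/(517572 + 106781) = 1/624353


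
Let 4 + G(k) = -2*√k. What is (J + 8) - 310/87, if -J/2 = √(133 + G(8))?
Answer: 386/87 - 2*√(129 - 4*√2) ≈ -17.775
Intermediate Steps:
G(k) = -4 - 2*√k
J = -2*√(129 - 4*√2) (J = -2*√(133 + (-4 - 4*√2)) = -2*√(129 - 4*√2) ≈ -22.212)
(J + 8) - 310/87 = (-2*√(129 - 4*√2) + 8) - 310/87 = (8 - 2*√(129 - 4*√2)) - 310*1/87 = (8 - 2*√(129 - 4*√2)) - 310/87 = 386/87 - 2*√(129 - 4*√2)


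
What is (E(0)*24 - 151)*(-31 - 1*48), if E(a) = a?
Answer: 11929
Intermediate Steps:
(E(0)*24 - 151)*(-31 - 1*48) = (0*24 - 151)*(-31 - 1*48) = (0 - 151)*(-31 - 48) = -151*(-79) = 11929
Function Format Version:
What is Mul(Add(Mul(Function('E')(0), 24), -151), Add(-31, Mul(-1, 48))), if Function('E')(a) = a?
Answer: 11929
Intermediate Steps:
Mul(Add(Mul(Function('E')(0), 24), -151), Add(-31, Mul(-1, 48))) = Mul(Add(Mul(0, 24), -151), Add(-31, Mul(-1, 48))) = Mul(Add(0, -151), Add(-31, -48)) = Mul(-151, -79) = 11929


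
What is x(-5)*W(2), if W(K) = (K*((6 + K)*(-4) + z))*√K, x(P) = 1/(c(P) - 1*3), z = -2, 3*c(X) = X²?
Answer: -51*√2/4 ≈ -18.031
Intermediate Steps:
c(X) = X²/3
x(P) = 1/(-3 + P²/3) (x(P) = 1/(P²/3 - 1*3) = 1/(P²/3 - 3) = 1/(-3 + P²/3))
W(K) = K^(3/2)*(-26 - 4*K) (W(K) = (K*((6 + K)*(-4) - 2))*√K = (K*((-24 - 4*K) - 2))*√K = (K*(-26 - 4*K))*√K = K^(3/2)*(-26 - 4*K))
x(-5)*W(2) = (3/(-9 + (-5)²))*(2^(3/2)*(-26 - 4*2)) = (3/(-9 + 25))*((2*√2)*(-26 - 8)) = (3/16)*((2*√2)*(-34)) = (3*(1/16))*(-68*√2) = 3*(-68*√2)/16 = -51*√2/4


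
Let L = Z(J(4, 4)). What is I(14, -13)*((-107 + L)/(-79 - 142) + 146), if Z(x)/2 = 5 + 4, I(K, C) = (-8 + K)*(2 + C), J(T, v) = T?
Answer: -2135430/221 ≈ -9662.6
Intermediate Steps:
Z(x) = 18 (Z(x) = 2*(5 + 4) = 2*9 = 18)
L = 18
I(14, -13)*((-107 + L)/(-79 - 142) + 146) = (-16 - 8*(-13) + 2*14 - 13*14)*((-107 + 18)/(-79 - 142) + 146) = (-16 + 104 + 28 - 182)*(-89/(-221) + 146) = -66*(-89*(-1/221) + 146) = -66*(89/221 + 146) = -66*32355/221 = -2135430/221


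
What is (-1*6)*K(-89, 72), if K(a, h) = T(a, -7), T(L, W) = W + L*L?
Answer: -47484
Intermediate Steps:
T(L, W) = W + L**2
K(a, h) = -7 + a**2
(-1*6)*K(-89, 72) = (-1*6)*(-7 + (-89)**2) = -6*(-7 + 7921) = -6*7914 = -47484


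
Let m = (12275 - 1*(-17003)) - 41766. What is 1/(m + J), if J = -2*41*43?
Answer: -1/16014 ≈ -6.2445e-5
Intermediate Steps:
m = -12488 (m = (12275 + 17003) - 41766 = 29278 - 41766 = -12488)
J = -3526 (J = -82*43 = -3526)
1/(m + J) = 1/(-12488 - 3526) = 1/(-16014) = -1/16014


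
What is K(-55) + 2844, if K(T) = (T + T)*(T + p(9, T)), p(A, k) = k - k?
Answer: 8894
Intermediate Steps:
p(A, k) = 0
K(T) = 2*T² (K(T) = (T + T)*(T + 0) = (2*T)*T = 2*T²)
K(-55) + 2844 = 2*(-55)² + 2844 = 2*3025 + 2844 = 6050 + 2844 = 8894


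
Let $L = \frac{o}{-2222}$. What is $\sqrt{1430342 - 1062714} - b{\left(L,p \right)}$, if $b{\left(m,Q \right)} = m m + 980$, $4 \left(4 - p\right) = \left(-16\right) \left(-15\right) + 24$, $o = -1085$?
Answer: $- \frac{4839715545}{4937284} + 2 \sqrt{91907} \approx -373.92$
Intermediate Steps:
$p = -62$ ($p = 4 - \frac{\left(-16\right) \left(-15\right) + 24}{4} = 4 - \frac{240 + 24}{4} = 4 - 66 = -62$)
$L = \frac{1085}{2222}$ ($L = - \frac{1085}{-2222} = \left(-1085\right) \left(- \frac{1}{2222}\right) = \frac{1085}{2222} \approx 0.4883$)
$b{\left(m,Q \right)} = 980 + m^{2}$ ($b{\left(m,Q \right)} = m^{2} + 980 = 980 + m^{2}$)
$\sqrt{1430342 - 1062714} - b{\left(L,p \right)} = \sqrt{1430342 - 1062714} - \left(980 + \left(\frac{1085}{2222}\right)^{2}\right) = \sqrt{367628} - \left(980 + \frac{1177225}{4937284}\right) = 2 \sqrt{91907} - \frac{4839715545}{4937284} = - \frac{4839715545}{4937284} + 2 \sqrt{91907}$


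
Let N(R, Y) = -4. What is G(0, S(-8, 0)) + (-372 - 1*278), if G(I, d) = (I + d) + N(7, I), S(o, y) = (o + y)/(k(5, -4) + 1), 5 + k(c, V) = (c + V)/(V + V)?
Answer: -21518/33 ≈ -652.06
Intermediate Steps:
k(c, V) = -5 + (V + c)/(2*V) (k(c, V) = -5 + (c + V)/(V + V) = -5 + (V + c)/((2*V)) = -5 + (V + c)*(1/(2*V)) = -5 + (V + c)/(2*V))
S(o, y) = -8*o/33 - 8*y/33 (S(o, y) = (o + y)/((½)*(5 - 9*(-4))/(-4) + 1) = (o + y)/((½)*(-¼)*(5 + 36) + 1) = (o + y)/((½)*(-¼)*41 + 1) = (o + y)/(-41/8 + 1) = (o + y)/(-33/8) = (o + y)*(-8/33) = -8*o/33 - 8*y/33)
G(I, d) = -4 + I + d (G(I, d) = (I + d) - 4 = -4 + I + d)
G(0, S(-8, 0)) + (-372 - 1*278) = (-4 + 0 + (-8/33*(-8) - 8/33*0)) + (-372 - 1*278) = (-4 + 0 + (64/33 + 0)) + (-372 - 278) = (-4 + 0 + 64/33) - 650 = -68/33 - 650 = -21518/33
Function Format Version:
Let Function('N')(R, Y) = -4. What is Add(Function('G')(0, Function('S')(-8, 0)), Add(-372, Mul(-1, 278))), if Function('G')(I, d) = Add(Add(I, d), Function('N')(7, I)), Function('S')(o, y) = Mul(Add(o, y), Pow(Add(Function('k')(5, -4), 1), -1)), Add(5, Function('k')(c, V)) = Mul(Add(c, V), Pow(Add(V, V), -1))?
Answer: Rational(-21518, 33) ≈ -652.06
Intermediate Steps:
Function('k')(c, V) = Add(-5, Mul(Rational(1, 2), Pow(V, -1), Add(V, c))) (Function('k')(c, V) = Add(-5, Mul(Add(c, V), Pow(Add(V, V), -1))) = Add(-5, Mul(Add(V, c), Pow(Mul(2, V), -1))) = Add(-5, Mul(Add(V, c), Mul(Rational(1, 2), Pow(V, -1)))) = Add(-5, Mul(Rational(1, 2), Pow(V, -1), Add(V, c))))
Function('S')(o, y) = Add(Mul(Rational(-8, 33), o), Mul(Rational(-8, 33), y)) (Function('S')(o, y) = Mul(Add(o, y), Pow(Add(Mul(Rational(1, 2), Pow(-4, -1), Add(5, Mul(-9, -4))), 1), -1)) = Mul(Add(o, y), Pow(Add(Mul(Rational(1, 2), Rational(-1, 4), Add(5, 36)), 1), -1)) = Mul(Add(o, y), Pow(Add(Mul(Rational(1, 2), Rational(-1, 4), 41), 1), -1)) = Mul(Add(o, y), Pow(Add(Rational(-41, 8), 1), -1)) = Mul(Add(o, y), Pow(Rational(-33, 8), -1)) = Mul(Add(o, y), Rational(-8, 33)) = Add(Mul(Rational(-8, 33), o), Mul(Rational(-8, 33), y)))
Function('G')(I, d) = Add(-4, I, d) (Function('G')(I, d) = Add(Add(I, d), -4) = Add(-4, I, d))
Add(Function('G')(0, Function('S')(-8, 0)), Add(-372, Mul(-1, 278))) = Add(Add(-4, 0, Add(Mul(Rational(-8, 33), -8), Mul(Rational(-8, 33), 0))), Add(-372, Mul(-1, 278))) = Add(Add(-4, 0, Add(Rational(64, 33), 0)), Add(-372, -278)) = Add(Add(-4, 0, Rational(64, 33)), -650) = Add(Rational(-68, 33), -650) = Rational(-21518, 33)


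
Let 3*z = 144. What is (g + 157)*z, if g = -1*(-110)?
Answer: 12816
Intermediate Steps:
z = 48 (z = (⅓)*144 = 48)
g = 110
(g + 157)*z = (110 + 157)*48 = 267*48 = 12816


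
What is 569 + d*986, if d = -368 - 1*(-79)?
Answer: -284385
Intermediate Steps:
d = -289 (d = -368 + 79 = -289)
569 + d*986 = 569 - 289*986 = 569 - 284954 = -284385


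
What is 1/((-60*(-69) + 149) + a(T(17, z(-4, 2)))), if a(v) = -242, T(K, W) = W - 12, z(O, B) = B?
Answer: 1/4047 ≈ 0.00024710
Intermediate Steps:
T(K, W) = -12 + W
1/((-60*(-69) + 149) + a(T(17, z(-4, 2)))) = 1/((-60*(-69) + 149) - 242) = 1/((4140 + 149) - 242) = 1/(4289 - 242) = 1/4047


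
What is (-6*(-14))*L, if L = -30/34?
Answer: -1260/17 ≈ -74.118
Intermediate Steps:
L = -15/17 (L = -30*1/34 = -15/17 ≈ -0.88235)
(-6*(-14))*L = -6*(-14)*(-15/17) = 84*(-15/17) = -1260/17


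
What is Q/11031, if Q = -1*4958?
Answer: -4958/11031 ≈ -0.44946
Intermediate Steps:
Q = -4958
Q/11031 = -4958/11031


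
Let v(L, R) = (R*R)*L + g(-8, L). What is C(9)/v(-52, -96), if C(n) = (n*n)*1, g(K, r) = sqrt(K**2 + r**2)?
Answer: -2426112/14353956691 - 81*sqrt(173)/57415826764 ≈ -0.00016904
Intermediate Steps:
v(L, R) = sqrt(64 + L**2) + L*R**2 (v(L, R) = (R*R)*L + sqrt((-8)**2 + L**2) = R**2*L + sqrt(64 + L**2) = L*R**2 + sqrt(64 + L**2) = sqrt(64 + L**2) + L*R**2)
C(n) = n**2 (C(n) = n**2*1 = n**2)
C(9)/v(-52, -96) = 9**2/(sqrt(64 + (-52)**2) - 52*(-96)**2) = 81/(sqrt(64 + 2704) - 52*9216) = 81/(sqrt(2768) - 479232) = 81/(4*sqrt(173) - 479232) = 81/(-479232 + 4*sqrt(173))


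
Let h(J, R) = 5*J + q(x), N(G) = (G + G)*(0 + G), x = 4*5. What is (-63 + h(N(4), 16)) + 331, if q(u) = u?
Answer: 448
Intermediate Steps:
x = 20
N(G) = 2*G² (N(G) = (2*G)*G = 2*G²)
h(J, R) = 20 + 5*J (h(J, R) = 5*J + 20 = 20 + 5*J)
(-63 + h(N(4), 16)) + 331 = (-63 + (20 + 5*(2*4²))) + 331 = (-63 + (20 + 5*(2*16))) + 331 = (-63 + (20 + 5*32)) + 331 = (-63 + (20 + 160)) + 331 = (-63 + 180) + 331 = 117 + 331 = 448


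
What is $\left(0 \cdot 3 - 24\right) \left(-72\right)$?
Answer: $1728$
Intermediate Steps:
$\left(0 \cdot 3 - 24\right) \left(-72\right) = \left(0 - 24\right) \left(-72\right) = \left(-24\right) \left(-72\right) = 1728$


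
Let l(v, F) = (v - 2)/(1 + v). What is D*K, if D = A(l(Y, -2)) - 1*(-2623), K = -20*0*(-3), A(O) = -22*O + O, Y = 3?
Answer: 0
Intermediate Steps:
l(v, F) = (-2 + v)/(1 + v)
A(O) = -21*O
K = 0 (K = 0*(-3) = 0)
D = 10471/4 (D = -21*(-2 + 3)/(1 + 3) - 1*(-2623) = -21/4 + 2623 = 10471/4 ≈ 2617.8)
D*K = (10471/4)*0 = 0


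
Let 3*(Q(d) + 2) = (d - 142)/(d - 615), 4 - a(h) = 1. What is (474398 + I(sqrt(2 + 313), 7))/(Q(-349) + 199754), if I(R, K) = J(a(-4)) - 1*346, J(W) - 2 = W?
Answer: 1370972844/577683275 ≈ 2.3732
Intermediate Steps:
a(h) = 3 (a(h) = 4 - 1*1 = 4 - 1 = 3)
Q(d) = -2 + (-142 + d)/(3*(-615 + d)) (Q(d) = -2 + ((d - 142)/(d - 615))/3 = -2 + ((-142 + d)/(-615 + d))/3 = -2 + (-142 + d)/(3*(-615 + d)))
J(W) = 2 + W
I(R, K) = -341 (I(R, K) = (2 + 3) - 1*346 = 5 - 346 = -341)
(474398 + I(sqrt(2 + 313), 7))/(Q(-349) + 199754) = (474398 - 341)/((3548 - 5*(-349))/(3*(-615 - 349)) + 199754) = 474057/((1/3)*(3548 + 1745)/(-964) + 199754) = 474057/((1/3)*(-1/964)*5293 + 199754) = 474057/(-5293/2892 + 199754) = 474057/(577683275/2892) = 474057*(2892/577683275) = 1370972844/577683275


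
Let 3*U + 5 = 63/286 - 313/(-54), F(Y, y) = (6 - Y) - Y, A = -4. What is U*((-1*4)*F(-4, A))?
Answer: -219800/11583 ≈ -18.976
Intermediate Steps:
F(Y, y) = 6 - 2*Y
U = 3925/11583 (U = -5/3 + (63/286 - 313/(-54))/3 = -5/3 + (63*(1/286) - 313*(-1/54))/3 = -5/3 + (63/286 + 313/54)/3 = -5/3 + (⅓)*(23230/3861) = -5/3 + 23230/11583 = 3925/11583 ≈ 0.33886)
U*((-1*4)*F(-4, A)) = 3925*((-1*4)*(6 - 2*(-4)))/11583 = 3925*(-4*(6 + 8))/11583 = 3925*(-4*14)/11583 = (3925/11583)*(-56) = -219800/11583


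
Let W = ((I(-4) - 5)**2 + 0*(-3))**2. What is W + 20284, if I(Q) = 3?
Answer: 20300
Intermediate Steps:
W = 16 (W = ((3 - 5)**2 + 0*(-3))**2 = ((-2)**2 + 0)**2 = (4 + 0)**2 = 4**2 = 16)
W + 20284 = 16 + 20284 = 20300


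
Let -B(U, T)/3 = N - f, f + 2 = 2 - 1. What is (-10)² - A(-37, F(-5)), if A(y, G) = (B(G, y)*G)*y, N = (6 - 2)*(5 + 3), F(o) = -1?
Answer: 3763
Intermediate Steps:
f = -1 (f = -2 + (2 - 1) = -2 + 1 = -1)
N = 32 (N = 4*8 = 32)
B(U, T) = -99 (B(U, T) = -3*(32 - 1*(-1)) = -3*(32 + 1) = -3*33 = -99)
A(y, G) = -99*G*y (A(y, G) = (-99*G)*y = -99*G*y)
(-10)² - A(-37, F(-5)) = (-10)² - (-99)*(-1)*(-37) = 100 - 1*(-3663) = 100 + 3663 = 3763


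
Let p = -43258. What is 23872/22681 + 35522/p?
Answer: 113490247/490567349 ≈ 0.23134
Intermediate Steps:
23872/22681 + 35522/p = 23872/22681 + 35522/(-43258) = 23872*(1/22681) + 35522*(-1/43258) = 23872/22681 - 17761/21629 = 113490247/490567349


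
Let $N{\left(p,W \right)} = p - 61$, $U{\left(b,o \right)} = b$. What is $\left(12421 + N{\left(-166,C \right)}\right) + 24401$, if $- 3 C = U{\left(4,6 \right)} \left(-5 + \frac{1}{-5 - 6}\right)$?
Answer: $36595$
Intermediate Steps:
$C = \frac{224}{33}$ ($C = - \frac{4 \left(-5 + \frac{1}{-5 - 6}\right)}{3} = - \frac{4 \left(-5 + \frac{1}{-11}\right)}{3} = - \frac{4 \left(-5 - \frac{1}{11}\right)}{3} = - \frac{4 \left(- \frac{56}{11}\right)}{3} = \left(- \frac{1}{3}\right) \left(- \frac{224}{11}\right) = \frac{224}{33} \approx 6.7879$)
$N{\left(p,W \right)} = -61 + p$
$\left(12421 + N{\left(-166,C \right)}\right) + 24401 = \left(12421 - 227\right) + 24401 = 12194 + 24401 = 36595$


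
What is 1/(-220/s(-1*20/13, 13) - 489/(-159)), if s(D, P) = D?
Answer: 53/7742 ≈ 0.0068458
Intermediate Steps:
1/(-220/s(-1*20/13, 13) - 489/(-159)) = 1/(-220/(-1*20/13) - 489/(-159)) = 1/(-220/((-20*1/13)) - 489*(-1/159)) = 1/(-220/(-20/13) + 163/53) = 1/(-220*(-13/20) + 163/53) = 1/(143 + 163/53) = 1/(7742/53) = 53/7742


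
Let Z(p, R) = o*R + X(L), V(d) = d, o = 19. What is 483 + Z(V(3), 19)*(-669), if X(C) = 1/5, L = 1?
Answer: -1205799/5 ≈ -2.4116e+5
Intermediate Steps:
X(C) = ⅕
Z(p, R) = ⅕ + 19*R (Z(p, R) = 19*R + ⅕ = ⅕ + 19*R)
483 + Z(V(3), 19)*(-669) = 483 + (⅕ + 19*19)*(-669) = 483 + (⅕ + 361)*(-669) = 483 + (1806/5)*(-669) = 483 - 1208214/5 = -1205799/5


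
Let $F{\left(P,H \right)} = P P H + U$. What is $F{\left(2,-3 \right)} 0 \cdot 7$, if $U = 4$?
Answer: $0$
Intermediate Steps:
$F{\left(P,H \right)} = 4 + H P^{2}$ ($F{\left(P,H \right)} = P P H + 4 = P^{2} H + 4 = H P^{2} + 4 = 4 + H P^{2}$)
$F{\left(2,-3 \right)} 0 \cdot 7 = \left(4 - 3 \cdot 2^{2}\right) 0 \cdot 7 = \left(4 - 12\right) 0 \cdot 7 = \left(-8\right) 0 \cdot 7 = 0 \cdot 7 = 0$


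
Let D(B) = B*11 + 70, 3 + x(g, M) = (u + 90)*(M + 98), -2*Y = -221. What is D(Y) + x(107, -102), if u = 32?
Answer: 1589/2 ≈ 794.50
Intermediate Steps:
Y = 221/2 (Y = -½*(-221) = 221/2 ≈ 110.50)
x(g, M) = 11953 + 122*M (x(g, M) = -3 + (32 + 90)*(M + 98) = -3 + 122*(98 + M) = -3 + (11956 + 122*M) = 11953 + 122*M)
D(B) = 70 + 11*B (D(B) = 11*B + 70 = 70 + 11*B)
D(Y) + x(107, -102) = (70 + 11*(221/2)) + (11953 + 122*(-102)) = (70 + 2431/2) + (11953 - 12444) = 2571/2 - 491 = 1589/2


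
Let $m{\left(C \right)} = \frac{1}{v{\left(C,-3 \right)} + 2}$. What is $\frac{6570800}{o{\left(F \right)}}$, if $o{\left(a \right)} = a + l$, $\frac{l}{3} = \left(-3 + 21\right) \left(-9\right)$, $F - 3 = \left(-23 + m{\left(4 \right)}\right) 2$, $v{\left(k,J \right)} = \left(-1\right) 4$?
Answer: $- \frac{657080}{53} \approx -12398.0$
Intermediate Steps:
$v{\left(k,J \right)} = -4$
$m{\left(C \right)} = - \frac{1}{2}$ ($m{\left(C \right)} = \frac{1}{-4 + 2} = \frac{1}{-2} = - \frac{1}{2}$)
$F = -44$ ($F = 3 + \left(-23 - \frac{1}{2}\right) 2 = 3 - 47 = -44$)
$l = -486$ ($l = 3 \left(-3 + 21\right) \left(-9\right) = 3 \cdot 18 \left(-9\right) = 3 \left(-162\right) = -486$)
$o{\left(a \right)} = -486 + a$ ($o{\left(a \right)} = a - 486 = -486 + a$)
$\frac{6570800}{o{\left(F \right)}} = \frac{6570800}{-486 - 44} = \frac{6570800}{-530} = 6570800 \left(- \frac{1}{530}\right) = - \frac{657080}{53}$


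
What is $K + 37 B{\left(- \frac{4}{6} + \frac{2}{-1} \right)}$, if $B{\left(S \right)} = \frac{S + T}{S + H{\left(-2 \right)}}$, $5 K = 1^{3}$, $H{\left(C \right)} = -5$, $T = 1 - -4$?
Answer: $- \frac{1272}{115} \approx -11.061$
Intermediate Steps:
$T = 5$ ($T = 1 + 4 = 5$)
$K = \frac{1}{5}$ ($K = \frac{1^{3}}{5} = \frac{1}{5} \cdot 1 = \frac{1}{5} \approx 0.2$)
$B{\left(S \right)} = \frac{5 + S}{-5 + S}$ ($B{\left(S \right)} = \frac{S + 5}{S - 5} = \frac{5 + S}{-5 + S}$)
$K + 37 B{\left(- \frac{4}{6} + \frac{2}{-1} \right)} = \frac{1}{5} + 37 \frac{5 + \left(- \frac{4}{6} + \frac{2}{-1}\right)}{-5 + \left(- \frac{4}{6} + \frac{2}{-1}\right)} = \frac{1}{5} + 37 \frac{5 + \left(\left(-4\right) \frac{1}{6} + 2 \left(-1\right)\right)}{-5 + \left(\left(-4\right) \frac{1}{6} + 2 \left(-1\right)\right)} = \frac{1}{5} + 37 \frac{5 - \frac{8}{3}}{-5 - \frac{8}{3}} = \frac{1}{5} + 37 \frac{1}{- \frac{23}{3}} \cdot \frac{7}{3} = \frac{1}{5} + 37 \left(\left(- \frac{3}{23}\right) \frac{7}{3}\right) = \frac{1}{5} + 37 \left(- \frac{7}{23}\right) = \frac{1}{5} - \frac{259}{23} = - \frac{1272}{115}$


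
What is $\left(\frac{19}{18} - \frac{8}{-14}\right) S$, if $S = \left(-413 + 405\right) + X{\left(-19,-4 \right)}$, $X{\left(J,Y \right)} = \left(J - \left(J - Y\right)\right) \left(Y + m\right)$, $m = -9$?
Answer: $\frac{4510}{63} \approx 71.587$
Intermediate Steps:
$X{\left(J,Y \right)} = Y \left(-9 + Y\right)$ ($X{\left(J,Y \right)} = \left(J - \left(J - Y\right)\right) \left(Y - 9\right) = Y \left(-9 + Y\right)$)
$S = 44$ ($S = \left(-413 + 405\right) - 4 \left(-9 - 4\right) = -8 - -52 = -8 + 52 = 44$)
$\left(\frac{19}{18} - \frac{8}{-14}\right) S = \left(\frac{19}{18} - \frac{8}{-14}\right) 44 = \left(19 \cdot \frac{1}{18} - - \frac{4}{7}\right) 44 = \left(\frac{19}{18} + \frac{4}{7}\right) 44 = \frac{205}{126} \cdot 44 = \frac{4510}{63}$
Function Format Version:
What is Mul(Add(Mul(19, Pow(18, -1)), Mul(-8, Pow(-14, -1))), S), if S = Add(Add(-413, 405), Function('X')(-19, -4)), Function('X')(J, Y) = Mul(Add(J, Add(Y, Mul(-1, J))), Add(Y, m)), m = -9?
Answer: Rational(4510, 63) ≈ 71.587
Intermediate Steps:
Function('X')(J, Y) = Mul(Y, Add(-9, Y)) (Function('X')(J, Y) = Mul(Add(J, Add(Y, Mul(-1, J))), Add(Y, -9)) = Mul(Y, Add(-9, Y)))
S = 44 (S = Add(Add(-413, 405), Mul(-4, Add(-9, -4))) = Add(-8, Mul(-4, -13)) = Add(-8, 52) = 44)
Mul(Add(Mul(19, Pow(18, -1)), Mul(-8, Pow(-14, -1))), S) = Mul(Add(Mul(19, Pow(18, -1)), Mul(-8, Pow(-14, -1))), 44) = Mul(Add(Mul(19, Rational(1, 18)), Mul(-8, Rational(-1, 14))), 44) = Mul(Add(Rational(19, 18), Rational(4, 7)), 44) = Mul(Rational(205, 126), 44) = Rational(4510, 63)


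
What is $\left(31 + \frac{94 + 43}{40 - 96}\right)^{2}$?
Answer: $\frac{2556801}{3136} \approx 815.31$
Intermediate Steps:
$\left(31 + \frac{94 + 43}{40 - 96}\right)^{2} = \left(31 + \frac{137}{-56}\right)^{2} = \left(31 + 137 \left(- \frac{1}{56}\right)\right)^{2} = \left(31 - \frac{137}{56}\right)^{2} = \left(\frac{1599}{56}\right)^{2} = \frac{2556801}{3136}$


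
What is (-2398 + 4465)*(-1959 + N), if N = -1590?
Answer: -7335783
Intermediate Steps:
(-2398 + 4465)*(-1959 + N) = (-2398 + 4465)*(-1959 - 1590) = 2067*(-3549) = -7335783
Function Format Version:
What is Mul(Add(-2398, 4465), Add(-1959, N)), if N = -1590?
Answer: -7335783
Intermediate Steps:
Mul(Add(-2398, 4465), Add(-1959, N)) = Mul(Add(-2398, 4465), Add(-1959, -1590)) = Mul(2067, -3549) = -7335783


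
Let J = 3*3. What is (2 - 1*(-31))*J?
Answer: 297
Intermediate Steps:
J = 9
(2 - 1*(-31))*J = (2 - 1*(-31))*9 = (2 + 31)*9 = 33*9 = 297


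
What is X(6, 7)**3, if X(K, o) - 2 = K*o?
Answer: 85184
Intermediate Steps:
X(K, o) = 2 + K*o
X(6, 7)**3 = (2 + 6*7)**3 = (2 + 42)**3 = 44**3 = 85184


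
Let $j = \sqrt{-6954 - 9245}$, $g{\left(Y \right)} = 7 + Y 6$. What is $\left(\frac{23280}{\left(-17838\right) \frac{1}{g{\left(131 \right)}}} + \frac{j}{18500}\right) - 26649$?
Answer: $- \frac{82304317}{2973} + \frac{i \sqrt{16199}}{18500} \approx -27684.0 + 0.0068797 i$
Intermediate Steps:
$g{\left(Y \right)} = 7 + 6 Y$
$j = i \sqrt{16199}$ ($j = \sqrt{-16199} = i \sqrt{16199} \approx 127.28 i$)
$\left(\frac{23280}{\left(-17838\right) \frac{1}{g{\left(131 \right)}}} + \frac{j}{18500}\right) - 26649 = \left(\frac{23280}{\left(-17838\right) \frac{1}{7 + 6 \cdot 131}} + \frac{i \sqrt{16199}}{18500}\right) - 26649 = \left(\frac{23280}{\left(-17838\right) \frac{1}{7 + 786}} + i \sqrt{16199} \cdot \frac{1}{18500}\right) - 26649 = \left(\frac{23280}{\left(-17838\right) \frac{1}{793}} + \frac{i \sqrt{16199}}{18500}\right) - 26649 = \left(\frac{23280}{- \frac{17838}{793}} + \frac{i \sqrt{16199}}{18500}\right) - 26649 = \left(23280 \left(- \frac{793}{17838}\right) + \frac{i \sqrt{16199}}{18500}\right) - 26649 = \left(- \frac{3076840}{2973} + \frac{i \sqrt{16199}}{18500}\right) - 26649 = - \frac{82304317}{2973} + \frac{i \sqrt{16199}}{18500}$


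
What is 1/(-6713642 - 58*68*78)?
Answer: -1/7021274 ≈ -1.4242e-7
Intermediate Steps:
1/(-6713642 - 58*68*78) = 1/(-6713642 - 3944*78) = 1/(-6713642 - 307632) = 1/(-7021274) = -1/7021274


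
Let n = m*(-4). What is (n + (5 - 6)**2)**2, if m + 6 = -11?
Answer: 4761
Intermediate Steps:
m = -17 (m = -6 - 11 = -17)
n = 68 (n = -17*(-4) = 68)
(n + (5 - 6)**2)**2 = (68 + (5 - 6)**2)**2 = (68 + (-1)**2)**2 = (68 + 1)**2 = 69**2 = 4761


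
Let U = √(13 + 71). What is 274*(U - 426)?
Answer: -116724 + 548*√21 ≈ -1.1421e+5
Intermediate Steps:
U = 2*√21 (U = √84 = 2*√21 ≈ 9.1651)
274*(U - 426) = 274*(2*√21 - 426) = 274*(-426 + 2*√21) = -116724 + 548*√21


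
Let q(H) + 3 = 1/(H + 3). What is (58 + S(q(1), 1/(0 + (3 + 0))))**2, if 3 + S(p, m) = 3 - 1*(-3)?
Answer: 3721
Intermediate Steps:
q(H) = -3 + 1/(3 + H) (q(H) = -3 + 1/(H + 3) = -3 + 1/(3 + H))
S(p, m) = 3 (S(p, m) = -3 + (3 - 1*(-3)) = -3 + (3 + 3) = -3 + 6 = 3)
(58 + S(q(1), 1/(0 + (3 + 0))))**2 = (58 + 3)**2 = 61**2 = 3721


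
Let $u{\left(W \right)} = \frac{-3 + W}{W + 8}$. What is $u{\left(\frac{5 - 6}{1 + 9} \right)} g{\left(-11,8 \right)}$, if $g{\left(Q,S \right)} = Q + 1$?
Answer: $\frac{310}{79} \approx 3.924$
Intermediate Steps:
$g{\left(Q,S \right)} = 1 + Q$
$u{\left(W \right)} = \frac{-3 + W}{8 + W}$
$u{\left(\frac{5 - 6}{1 + 9} \right)} g{\left(-11,8 \right)} = \frac{-3 + \frac{5 - 6}{1 + 9}}{8 + \frac{5 - 6}{1 + 9}} \left(1 - 11\right) = \frac{-3 - \frac{1}{10}}{8 - \frac{1}{10}} \left(-10\right) = \frac{1}{\frac{79}{10}} \left(- \frac{31}{10}\right) \left(-10\right) = \frac{10}{79} \left(- \frac{31}{10}\right) \left(-10\right) = \left(- \frac{31}{79}\right) \left(-10\right) = \frac{310}{79}$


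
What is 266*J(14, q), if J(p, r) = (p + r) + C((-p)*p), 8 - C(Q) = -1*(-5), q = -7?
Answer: 2660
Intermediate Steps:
C(Q) = 3 (C(Q) = 8 - (-1)*(-5) = 8 - 1*5 = 8 - 5 = 3)
J(p, r) = 3 + p + r (J(p, r) = (p + r) + 3 = 3 + p + r)
266*J(14, q) = 266*(3 + 14 - 7) = 266*10 = 2660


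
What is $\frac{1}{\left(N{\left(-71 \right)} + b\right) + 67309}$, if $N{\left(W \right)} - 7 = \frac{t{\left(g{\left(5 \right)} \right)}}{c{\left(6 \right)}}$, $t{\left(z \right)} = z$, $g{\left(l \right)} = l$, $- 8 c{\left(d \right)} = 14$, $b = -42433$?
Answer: $\frac{7}{174161} \approx 4.0193 \cdot 10^{-5}$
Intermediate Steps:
$c{\left(d \right)} = - \frac{7}{4}$ ($c{\left(d \right)} = \left(- \frac{1}{8}\right) 14 = - \frac{7}{4}$)
$N{\left(W \right)} = \frac{29}{7}$ ($N{\left(W \right)} = 7 + \frac{5}{- \frac{7}{4}} = 7 + 5 \left(- \frac{4}{7}\right) = 7 - \frac{20}{7} = \frac{29}{7}$)
$\frac{1}{\left(N{\left(-71 \right)} + b\right) + 67309} = \frac{1}{\left(\frac{29}{7} - 42433\right) + 67309} = \frac{1}{- \frac{297002}{7} + 67309} = \frac{1}{\frac{174161}{7}} = \frac{7}{174161}$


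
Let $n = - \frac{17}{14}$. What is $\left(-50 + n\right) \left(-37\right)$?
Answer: $\frac{26529}{14} \approx 1894.9$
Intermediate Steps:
$n = - \frac{17}{14}$ ($n = \left(-17\right) \frac{1}{14} = - \frac{17}{14} \approx -1.2143$)
$\left(-50 + n\right) \left(-37\right) = \left(-50 - \frac{17}{14}\right) \left(-37\right) = \left(- \frac{717}{14}\right) \left(-37\right) = \frac{26529}{14}$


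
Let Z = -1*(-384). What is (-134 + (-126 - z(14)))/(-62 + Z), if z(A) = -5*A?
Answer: -95/161 ≈ -0.59006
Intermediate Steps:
Z = 384
(-134 + (-126 - z(14)))/(-62 + Z) = (-134 + (-126 - (-5)*14))/(-62 + 384) = (-134 + (-126 - 1*(-70)))/322 = (-134 + (-126 + 70))*(1/322) = (-134 - 56)*(1/322) = -190*1/322 = -95/161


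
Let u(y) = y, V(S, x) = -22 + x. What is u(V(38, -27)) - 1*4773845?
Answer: -4773894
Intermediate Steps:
u(V(38, -27)) - 1*4773845 = (-22 - 27) - 1*4773845 = -49 - 4773845 = -4773894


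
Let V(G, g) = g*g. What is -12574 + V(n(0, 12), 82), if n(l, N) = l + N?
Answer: -5850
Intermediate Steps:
n(l, N) = N + l
V(G, g) = g²
-12574 + V(n(0, 12), 82) = -12574 + 82² = -12574 + 6724 = -5850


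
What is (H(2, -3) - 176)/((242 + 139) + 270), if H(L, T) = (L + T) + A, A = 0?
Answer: -59/217 ≈ -0.27189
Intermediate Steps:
H(L, T) = L + T (H(L, T) = (L + T) + 0 = L + T)
(H(2, -3) - 176)/((242 + 139) + 270) = ((2 - 3) - 176)/((242 + 139) + 270) = (-1 - 176)/(381 + 270) = -177/651 = -177*1/651 = -59/217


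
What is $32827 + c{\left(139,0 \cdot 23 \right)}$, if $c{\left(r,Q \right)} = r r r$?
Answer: $2718446$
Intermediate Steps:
$c{\left(r,Q \right)} = r^{3}$ ($c{\left(r,Q \right)} = r^{2} r = r^{3}$)
$32827 + c{\left(139,0 \cdot 23 \right)} = 32827 + 139^{3} = 32827 + 2685619 = 2718446$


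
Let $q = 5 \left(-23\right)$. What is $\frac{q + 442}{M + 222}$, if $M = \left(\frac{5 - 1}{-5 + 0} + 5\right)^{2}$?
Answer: $\frac{2725}{1997} \approx 1.3645$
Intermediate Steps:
$q = -115$
$M = \frac{441}{25}$ ($M = \left(\frac{4}{-5} + 5\right)^{2} = \left(4 \left(- \frac{1}{5}\right) + 5\right)^{2} = \left(- \frac{4}{5} + 5\right)^{2} = \left(\frac{21}{5}\right)^{2} = \frac{441}{25} \approx 17.64$)
$\frac{q + 442}{M + 222} = \frac{-115 + 442}{\frac{441}{25} + 222} = \frac{327}{\frac{5991}{25}} = 327 \cdot \frac{25}{5991} = \frac{2725}{1997}$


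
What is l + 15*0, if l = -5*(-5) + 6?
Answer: 31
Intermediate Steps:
l = 31 (l = 25 + 6 = 31)
l + 15*0 = 31 + 15*0 = 31 + 0 = 31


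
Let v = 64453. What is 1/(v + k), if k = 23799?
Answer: 1/88252 ≈ 1.1331e-5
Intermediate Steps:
1/(v + k) = 1/(64453 + 23799) = 1/88252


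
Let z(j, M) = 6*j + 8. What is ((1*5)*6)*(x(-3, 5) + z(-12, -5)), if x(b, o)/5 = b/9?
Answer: -1970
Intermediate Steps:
x(b, o) = 5*b/9 (x(b, o) = 5*(b/9) = 5*b/9)
z(j, M) = 8 + 6*j
((1*5)*6)*(x(-3, 5) + z(-12, -5)) = ((1*5)*6)*((5/9)*(-3) + (8 + 6*(-12))) = (5*6)*(-5/3 + (8 - 72)) = 30*(-5/3 - 64) = 30*(-197/3) = -1970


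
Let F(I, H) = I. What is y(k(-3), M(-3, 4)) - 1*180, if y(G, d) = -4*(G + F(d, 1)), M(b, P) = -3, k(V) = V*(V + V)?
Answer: -240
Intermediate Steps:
k(V) = 2*V² (k(V) = V*(2*V) = 2*V²)
y(G, d) = -4*G - 4*d (y(G, d) = -4*(G + d) = -4*G - 4*d)
y(k(-3), M(-3, 4)) - 1*180 = (-8*(-3)² - 4*(-3)) - 1*180 = (-8*9 + 12) - 180 = (-4*18 + 12) - 180 = (-72 + 12) - 180 = -60 - 180 = -240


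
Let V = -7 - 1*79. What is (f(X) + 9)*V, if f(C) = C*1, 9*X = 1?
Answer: -7052/9 ≈ -783.56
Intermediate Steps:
X = ⅑ (X = (⅑)*1 = ⅑ ≈ 0.11111)
f(C) = C
V = -86 (V = -7 - 79 = -86)
(f(X) + 9)*V = (⅑ + 9)*(-86) = (82/9)*(-86) = -7052/9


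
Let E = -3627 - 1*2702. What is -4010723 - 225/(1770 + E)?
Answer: -18284885932/4559 ≈ -4.0107e+6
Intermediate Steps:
E = -6329 (E = -3627 - 2702 = -6329)
-4010723 - 225/(1770 + E) = -4010723 - 225/(1770 - 6329) = -4010723 - 225/(-4559) = -4010723 - (-1)*225/4559 = -4010723 - 1*(-225/4559) = -4010723 + 225/4559 = -18284885932/4559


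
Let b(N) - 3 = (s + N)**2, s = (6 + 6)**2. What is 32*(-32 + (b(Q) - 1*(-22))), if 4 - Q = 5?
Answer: 654144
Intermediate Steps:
Q = -1 (Q = 4 - 1*5 = 4 - 5 = -1)
s = 144 (s = 12**2 = 144)
b(N) = 3 + (144 + N)**2
32*(-32 + (b(Q) - 1*(-22))) = 32*(-32 + ((3 + (144 - 1)**2) - 1*(-22))) = 32*(-32 + ((3 + 143**2) + 22)) = 32*(-32 + ((3 + 20449) + 22)) = 32*(-32 + (20452 + 22)) = 32*(-32 + 20474) = 32*20442 = 654144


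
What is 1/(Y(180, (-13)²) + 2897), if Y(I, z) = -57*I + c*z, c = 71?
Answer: 1/4636 ≈ 0.00021570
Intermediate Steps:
Y(I, z) = -57*I + 71*z
1/(Y(180, (-13)²) + 2897) = 1/((-57*180 + 71*(-13)²) + 2897) = 1/((-10260 + 71*169) + 2897) = 1/((-10260 + 11999) + 2897) = 1/(1739 + 2897) = 1/4636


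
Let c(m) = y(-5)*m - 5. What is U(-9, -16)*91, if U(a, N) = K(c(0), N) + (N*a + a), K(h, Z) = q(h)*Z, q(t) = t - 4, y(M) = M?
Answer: 25389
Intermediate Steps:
c(m) = -5 - 5*m (c(m) = -5*m - 5 = -5 - 5*m)
q(t) = -4 + t
K(h, Z) = Z*(-4 + h) (K(h, Z) = (-4 + h)*Z = Z*(-4 + h))
U(a, N) = a - 9*N + N*a (U(a, N) = N*(-4 + (-5 - 5*0)) + (N*a + a) = N*(-4 + (-5 + 0)) + (a + N*a) = N*(-4 - 5) + (a + N*a) = N*(-9) + (a + N*a) = -9*N + (a + N*a) = a - 9*N + N*a)
U(-9, -16)*91 = (-9 - 9*(-16) - 16*(-9))*91 = (-9 + 144 + 144)*91 = 279*91 = 25389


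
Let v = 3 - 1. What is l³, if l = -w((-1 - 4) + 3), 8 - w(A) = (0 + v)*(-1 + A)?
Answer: -2744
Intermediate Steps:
v = 2
w(A) = 10 - 2*A (w(A) = 8 - (0 + 2)*(-1 + A) = 8 - 2*(-1 + A) = 8 - (-2 + 2*A) = 8 + (2 - 2*A) = 10 - 2*A)
l = -14 (l = -(10 - 2*((-1 - 4) + 3)) = -(10 - 2*(-5 + 3)) = -(10 - 2*(-2)) = -(10 + 4) = -1*14 = -14)
l³ = (-14)³ = -2744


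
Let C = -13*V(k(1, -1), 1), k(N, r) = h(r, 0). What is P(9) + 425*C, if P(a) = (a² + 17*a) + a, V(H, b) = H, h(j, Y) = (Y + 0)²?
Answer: 243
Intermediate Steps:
h(j, Y) = Y²
k(N, r) = 0 (k(N, r) = 0² = 0)
P(a) = a² + 18*a
C = 0 (C = -13*0 = 0)
P(9) + 425*C = 9*(18 + 9) + 425*0 = 9*27 + 0 = 243 + 0 = 243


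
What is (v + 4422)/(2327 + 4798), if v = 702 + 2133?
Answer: 2419/2375 ≈ 1.0185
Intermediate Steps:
v = 2835
(v + 4422)/(2327 + 4798) = (2835 + 4422)/(2327 + 4798) = 7257/7125 = 7257*(1/7125) = 2419/2375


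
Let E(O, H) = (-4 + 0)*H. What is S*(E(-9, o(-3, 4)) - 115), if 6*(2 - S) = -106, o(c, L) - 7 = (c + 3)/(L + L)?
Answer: -8437/3 ≈ -2812.3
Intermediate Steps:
o(c, L) = 7 + (3 + c)/(2*L) (o(c, L) = 7 + (c + 3)/(L + L) = 7 + (3 + c)/((2*L)) = 7 + (3 + c)*(1/(2*L)) = 7 + (3 + c)/(2*L))
S = 59/3 (S = 2 - ⅙*(-106) = 2 + 53/3 = 59/3 ≈ 19.667)
E(O, H) = -4*H
S*(E(-9, o(-3, 4)) - 115) = 59*(-2*(3 - 3 + 14*4)/4 - 115)/3 = 59*(-2*(3 - 3 + 56)/4 - 115)/3 = 59*(-2*56/4 - 115)/3 = 59*(-4*7 - 115)/3 = 59*(-28 - 115)/3 = (59/3)*(-143) = -8437/3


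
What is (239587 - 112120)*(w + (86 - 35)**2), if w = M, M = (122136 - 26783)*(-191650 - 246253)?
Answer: -5322430748193786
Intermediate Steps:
M = -41755364759 (M = 95353*(-437903) = -41755364759)
w = -41755364759
(239587 - 112120)*(w + (86 - 35)**2) = (239587 - 112120)*(-41755364759 + (86 - 35)**2) = 127467*(-41755364759 + 51**2) = 127467*(-41755364759 + 2601) = 127467*(-41755362158) = -5322430748193786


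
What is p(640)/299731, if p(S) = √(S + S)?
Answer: 16*√5/299731 ≈ 0.00011936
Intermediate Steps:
p(S) = √2*√S (p(S) = √(2*S) = √2*√S)
p(640)/299731 = (√2*√640)/299731 = (√2*(8*√10))*(1/299731) = (16*√5)*(1/299731) = 16*√5/299731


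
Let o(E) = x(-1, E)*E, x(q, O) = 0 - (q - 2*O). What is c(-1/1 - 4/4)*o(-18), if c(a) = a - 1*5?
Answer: -4410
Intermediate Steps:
c(a) = -5 + a (c(a) = a - 5 = -5 + a)
x(q, O) = -q + 2*O (x(q, O) = 0 + (-q + 2*O) = -q + 2*O)
o(E) = E*(1 + 2*E) (o(E) = (-1*(-1) + 2*E)*E = (1 + 2*E)*E = E*(1 + 2*E))
c(-1/1 - 4/4)*o(-18) = (-5 + (-1/1 - 4/4))*(-18*(1 + 2*(-18))) = (-5 + (-1*1 - 4*1/4))*(-18*(1 - 36)) = (-5 + (-1 - 1))*(-18*(-35)) = (-5 - 2)*630 = -7*630 = -4410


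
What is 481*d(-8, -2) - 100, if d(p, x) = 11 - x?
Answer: 6153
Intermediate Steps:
481*d(-8, -2) - 100 = 481*(11 - 1*(-2)) - 100 = 481*(11 + 2) - 100 = 481*13 - 100 = 6253 - 100 = 6153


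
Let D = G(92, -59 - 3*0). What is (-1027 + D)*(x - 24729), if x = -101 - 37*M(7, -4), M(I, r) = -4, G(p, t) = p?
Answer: 23077670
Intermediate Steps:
D = 92
x = 47 (x = -101 - 37*(-4) = -101 + 148 = 47)
(-1027 + D)*(x - 24729) = (-1027 + 92)*(47 - 24729) = -935*(-24682) = 23077670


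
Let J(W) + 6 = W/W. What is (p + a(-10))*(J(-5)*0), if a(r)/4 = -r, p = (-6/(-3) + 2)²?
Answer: 0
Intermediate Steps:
J(W) = -5 (J(W) = -6 + W/W = -6 + 1 = -5)
p = 16 (p = (-6*(-⅓) + 2)² = (2 + 2)² = 4² = 16)
a(r) = -4*r (a(r) = 4*(-r) = -4*r)
(p + a(-10))*(J(-5)*0) = (16 - 4*(-10))*(-5*0) = (16 + 40)*0 = 56*0 = 0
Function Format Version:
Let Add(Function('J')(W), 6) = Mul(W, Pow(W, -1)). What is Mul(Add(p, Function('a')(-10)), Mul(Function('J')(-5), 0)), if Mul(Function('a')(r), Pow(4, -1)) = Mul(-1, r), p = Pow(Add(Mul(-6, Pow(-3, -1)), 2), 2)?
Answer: 0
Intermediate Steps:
Function('J')(W) = -5 (Function('J')(W) = Add(-6, Mul(W, Pow(W, -1))) = Add(-6, 1) = -5)
p = 16 (p = Pow(Add(Mul(-6, Rational(-1, 3)), 2), 2) = Pow(Add(2, 2), 2) = Pow(4, 2) = 16)
Function('a')(r) = Mul(-4, r) (Function('a')(r) = Mul(4, Mul(-1, r)) = Mul(-4, r))
Mul(Add(p, Function('a')(-10)), Mul(Function('J')(-5), 0)) = Mul(Add(16, Mul(-4, -10)), Mul(-5, 0)) = Mul(Add(16, 40), 0) = Mul(56, 0) = 0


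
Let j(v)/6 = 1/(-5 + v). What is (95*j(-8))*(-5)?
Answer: 2850/13 ≈ 219.23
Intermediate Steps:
j(v) = 6/(-5 + v)
(95*j(-8))*(-5) = (95*(6/(-5 - 8)))*(-5) = (95*(6/(-13)))*(-5) = (95*(6*(-1/13)))*(-5) = (95*(-6/13))*(-5) = -570/13*(-5) = 2850/13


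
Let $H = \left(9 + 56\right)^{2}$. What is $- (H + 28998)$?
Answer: $-33223$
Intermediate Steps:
$H = 4225$ ($H = 65^{2} = 4225$)
$- (H + 28998) = - (4225 + 28998) = \left(-1\right) 33223 = -33223$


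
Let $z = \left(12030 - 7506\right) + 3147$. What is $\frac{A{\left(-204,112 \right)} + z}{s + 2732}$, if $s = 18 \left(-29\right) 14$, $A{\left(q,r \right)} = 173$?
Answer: $- \frac{1961}{1144} \approx -1.7142$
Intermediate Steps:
$s = -7308$ ($s = \left(-522\right) 14 = -7308$)
$z = 7671$ ($z = 4524 + 3147 = 7671$)
$\frac{A{\left(-204,112 \right)} + z}{s + 2732} = \frac{173 + 7671}{-7308 + 2732} = \frac{7844}{-4576} = 7844 \left(- \frac{1}{4576}\right) = - \frac{1961}{1144}$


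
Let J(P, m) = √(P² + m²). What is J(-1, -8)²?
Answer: 65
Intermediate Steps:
J(-1, -8)² = (√((-1)² + (-8)²))² = (√(1 + 64))² = (√65)² = 65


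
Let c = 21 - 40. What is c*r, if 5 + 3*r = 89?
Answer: -532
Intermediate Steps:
c = -19
r = 28 (r = -5/3 + (⅓)*89 = -5/3 + 89/3 = 28)
c*r = -19*28 = -532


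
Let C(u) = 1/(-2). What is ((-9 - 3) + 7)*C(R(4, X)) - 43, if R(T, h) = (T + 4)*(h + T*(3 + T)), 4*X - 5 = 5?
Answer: -81/2 ≈ -40.500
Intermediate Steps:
X = 5/2 (X = 5/4 + (1/4)*5 = 5/4 + 5/4 = 5/2 ≈ 2.5000)
R(T, h) = (4 + T)*(h + T*(3 + T))
C(u) = -1/2
((-9 - 3) + 7)*C(R(4, X)) - 43 = ((-9 - 3) + 7)*(-1/2) - 43 = (-12 + 7)*(-1/2) - 43 = -5*(-1/2) - 43 = 5/2 - 43 = -81/2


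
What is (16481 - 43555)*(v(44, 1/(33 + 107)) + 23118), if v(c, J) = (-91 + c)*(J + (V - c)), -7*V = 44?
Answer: -48291257561/70 ≈ -6.8987e+8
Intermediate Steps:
V = -44/7 (V = -⅐*44 = -44/7 ≈ -6.2857)
v(c, J) = (-91 + c)*(-44/7 + J - c) (v(c, J) = (-91 + c)*(J + (-44/7 - c)) = (-91 + c)*(-44/7 + J - c))
(16481 - 43555)*(v(44, 1/(33 + 107)) + 23118) = (16481 - 43555)*((572 - 1*44² - 91/(33 + 107) + (593/7)*44 + 44/(33 + 107)) + 23118) = -27074*((572 - 1*1936 - 91/140 + 26092/7 + 44/140) + 23118) = -27074*((572 - 1936 - 91*1/140 + 26092/7 + (1/140)*44) + 23118) = -27074*((572 - 1936 - 13/20 + 26092/7 + 11/35) + 23118) = -27074*(330833/140 + 23118) = -27074*3567353/140 = -48291257561/70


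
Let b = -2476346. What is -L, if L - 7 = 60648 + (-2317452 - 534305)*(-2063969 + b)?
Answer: -12947875144110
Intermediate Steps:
L = 12947875144110 (L = 7 + (60648 + (-2317452 - 534305)*(-2063969 - 2476346)) = 7 + (60648 - 2851757*(-4540315)) = 7 + (60648 + 12947875083455) = 7 + 12947875144103 = 12947875144110)
-L = -1*12947875144110 = -12947875144110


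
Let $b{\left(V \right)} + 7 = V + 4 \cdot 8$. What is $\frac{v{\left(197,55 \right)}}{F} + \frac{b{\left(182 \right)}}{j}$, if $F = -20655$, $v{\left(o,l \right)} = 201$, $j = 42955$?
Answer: $- \frac{290558}{59149035} \approx -0.0049123$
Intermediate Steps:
$b{\left(V \right)} = 25 + V$ ($b{\left(V \right)} = -7 + \left(V + 4 \cdot 8\right) = -7 + \left(V + 32\right) = -7 + \left(32 + V\right) = 25 + V$)
$\frac{v{\left(197,55 \right)}}{F} + \frac{b{\left(182 \right)}}{j} = \frac{201}{-20655} + \frac{25 + 182}{42955} = 201 \left(- \frac{1}{20655}\right) + 207 \cdot \frac{1}{42955} = - \frac{67}{6885} + \frac{207}{42955} = - \frac{290558}{59149035}$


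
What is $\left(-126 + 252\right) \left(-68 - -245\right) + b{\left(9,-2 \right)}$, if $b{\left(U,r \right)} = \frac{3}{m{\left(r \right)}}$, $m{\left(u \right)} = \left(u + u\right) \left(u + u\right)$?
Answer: $\frac{356835}{16} \approx 22302.0$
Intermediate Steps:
$m{\left(u \right)} = 4 u^{2}$ ($m{\left(u \right)} = 2 u 2 u = 4 u^{2}$)
$b{\left(U,r \right)} = \frac{3}{4 r^{2}}$
$\left(-126 + 252\right) \left(-68 - -245\right) + b{\left(9,-2 \right)} = \left(-126 + 252\right) \left(-68 - -245\right) + \frac{3}{4 \cdot 4} = 126 \left(-68 + 245\right) + \frac{3}{4} \cdot \frac{1}{4} = 126 \cdot 177 + \frac{3}{16} = 22302 + \frac{3}{16} = \frac{356835}{16}$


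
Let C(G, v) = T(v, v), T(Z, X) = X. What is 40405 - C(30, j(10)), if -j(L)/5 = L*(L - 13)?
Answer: 40255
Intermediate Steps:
j(L) = -5*L*(-13 + L) (j(L) = -5*L*(L - 13) = -5*L*(-13 + L))
C(G, v) = v
40405 - C(30, j(10)) = 40405 - 5*10*(13 - 1*10) = 40405 - 5*10*(13 - 10) = 40405 - 5*10*3 = 40405 - 1*150 = 40405 - 150 = 40255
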